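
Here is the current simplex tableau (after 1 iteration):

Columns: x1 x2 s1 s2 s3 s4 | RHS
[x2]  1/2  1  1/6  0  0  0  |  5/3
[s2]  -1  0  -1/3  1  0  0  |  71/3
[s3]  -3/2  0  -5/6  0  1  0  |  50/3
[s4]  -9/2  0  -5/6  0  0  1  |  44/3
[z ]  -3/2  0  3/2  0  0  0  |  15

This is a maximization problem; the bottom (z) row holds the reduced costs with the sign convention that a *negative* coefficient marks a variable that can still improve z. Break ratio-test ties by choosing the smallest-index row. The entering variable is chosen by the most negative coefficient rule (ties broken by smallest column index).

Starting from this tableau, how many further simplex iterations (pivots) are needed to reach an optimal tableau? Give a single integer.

pivot: x1 in, x2 out → z = 20
No improving column remains; optimal.

1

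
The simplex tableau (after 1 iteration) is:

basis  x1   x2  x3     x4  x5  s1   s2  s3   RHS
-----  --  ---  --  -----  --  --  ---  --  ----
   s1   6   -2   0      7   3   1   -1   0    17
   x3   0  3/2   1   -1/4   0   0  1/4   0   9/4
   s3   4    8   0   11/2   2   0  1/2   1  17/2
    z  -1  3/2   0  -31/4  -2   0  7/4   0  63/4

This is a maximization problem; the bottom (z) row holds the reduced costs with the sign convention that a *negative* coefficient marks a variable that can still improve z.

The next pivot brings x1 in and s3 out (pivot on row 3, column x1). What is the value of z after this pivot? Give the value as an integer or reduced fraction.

Minimum ratio for x1: (17/2)/4 = 17/8.
z changes by −(z-row coeff of x1)·ratio = −(-1)·(17/8) = 17/8.
New z = 63/4 + (17/8) = 143/8.

143/8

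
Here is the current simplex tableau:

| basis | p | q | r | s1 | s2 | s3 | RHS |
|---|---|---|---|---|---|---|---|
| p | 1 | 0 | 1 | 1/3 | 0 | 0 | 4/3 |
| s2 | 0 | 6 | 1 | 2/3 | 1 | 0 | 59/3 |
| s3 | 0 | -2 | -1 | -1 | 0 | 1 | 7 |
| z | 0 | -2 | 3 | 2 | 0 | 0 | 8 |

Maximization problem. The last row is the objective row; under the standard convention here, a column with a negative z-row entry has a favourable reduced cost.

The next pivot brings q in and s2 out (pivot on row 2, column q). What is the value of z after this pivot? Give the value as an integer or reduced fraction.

Minimum ratio for q: (59/3)/6 = 59/18.
z changes by −(z-row coeff of q)·ratio = −(-2)·(59/18) = 59/9.
New z = 8 + (59/9) = 131/9.

131/9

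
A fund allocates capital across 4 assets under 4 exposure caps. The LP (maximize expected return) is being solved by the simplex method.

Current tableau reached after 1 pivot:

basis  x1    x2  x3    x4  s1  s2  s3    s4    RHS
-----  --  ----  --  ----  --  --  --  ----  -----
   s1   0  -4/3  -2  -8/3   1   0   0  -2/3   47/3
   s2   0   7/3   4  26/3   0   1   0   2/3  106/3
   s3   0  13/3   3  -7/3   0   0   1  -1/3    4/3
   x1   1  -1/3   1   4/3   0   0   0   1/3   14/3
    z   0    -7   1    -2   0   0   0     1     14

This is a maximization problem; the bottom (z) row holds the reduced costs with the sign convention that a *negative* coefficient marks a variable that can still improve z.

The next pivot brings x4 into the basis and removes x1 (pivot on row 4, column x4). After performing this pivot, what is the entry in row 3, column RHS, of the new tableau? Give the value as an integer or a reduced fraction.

Pivot element is row 4, column x4: 4/3.
Normalize row 4: new (row 4, RHS) = (14/3)/(4/3) = 7/2.
row 3 ← row 3 − (-7/3)·(new row 4): 4/3 − (-7/3)·(7/2) = 19/2.

19/2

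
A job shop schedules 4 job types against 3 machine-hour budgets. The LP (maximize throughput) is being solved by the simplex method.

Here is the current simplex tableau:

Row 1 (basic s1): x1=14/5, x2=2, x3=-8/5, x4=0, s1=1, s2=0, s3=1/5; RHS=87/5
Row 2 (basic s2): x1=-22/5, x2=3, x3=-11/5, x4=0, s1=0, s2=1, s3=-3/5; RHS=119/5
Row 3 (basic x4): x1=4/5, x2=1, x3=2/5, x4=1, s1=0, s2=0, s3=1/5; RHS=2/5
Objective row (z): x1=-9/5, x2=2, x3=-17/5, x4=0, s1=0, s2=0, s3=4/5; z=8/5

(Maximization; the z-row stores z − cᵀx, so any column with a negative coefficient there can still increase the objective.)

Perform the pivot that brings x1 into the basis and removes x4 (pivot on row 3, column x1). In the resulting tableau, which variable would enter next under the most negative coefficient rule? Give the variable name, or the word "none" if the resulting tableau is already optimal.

x3

Pivot element 4/5. New z-row = old z-row − (-9/5)·(row 3/(4/5)).
Updated z-row coefficients: x1: 0, x2: 17/4, x3: -5/2, x4: 9/4, s1: 0, s2: 0, s3: 5/4.
The most negative is -5/2 in column x3, so x3 would enter next.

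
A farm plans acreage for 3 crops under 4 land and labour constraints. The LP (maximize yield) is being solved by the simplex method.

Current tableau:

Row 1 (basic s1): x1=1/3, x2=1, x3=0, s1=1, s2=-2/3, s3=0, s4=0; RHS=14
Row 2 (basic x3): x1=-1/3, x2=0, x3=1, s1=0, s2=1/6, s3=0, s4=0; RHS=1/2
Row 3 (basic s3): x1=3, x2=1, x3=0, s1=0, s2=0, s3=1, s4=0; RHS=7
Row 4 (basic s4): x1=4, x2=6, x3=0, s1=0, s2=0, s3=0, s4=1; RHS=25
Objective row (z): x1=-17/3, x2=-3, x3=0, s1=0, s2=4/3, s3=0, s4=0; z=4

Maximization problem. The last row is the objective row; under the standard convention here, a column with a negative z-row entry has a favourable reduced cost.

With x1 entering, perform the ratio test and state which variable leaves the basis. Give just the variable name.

Ratios: row 1 (s1): 14/(1/3) = 42; row 2 (x3): entry -1/3 ≤ 0, skip; row 3 (s3): 7/3 = 7/3; row 4 (s4): 25/4 = 25/4.
Minimum ratio 7/3 is in the s3 row, so s3 leaves.

s3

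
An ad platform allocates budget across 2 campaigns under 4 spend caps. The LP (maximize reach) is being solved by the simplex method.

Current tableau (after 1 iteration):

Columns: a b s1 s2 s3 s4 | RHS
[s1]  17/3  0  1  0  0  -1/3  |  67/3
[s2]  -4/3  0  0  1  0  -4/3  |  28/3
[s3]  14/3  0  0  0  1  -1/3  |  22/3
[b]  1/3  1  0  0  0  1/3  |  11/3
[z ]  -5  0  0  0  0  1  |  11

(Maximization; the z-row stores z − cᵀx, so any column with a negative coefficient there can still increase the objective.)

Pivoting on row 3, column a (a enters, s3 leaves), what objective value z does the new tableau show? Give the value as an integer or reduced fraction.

Minimum ratio for a: (22/3)/(14/3) = 11/7.
z changes by −(z-row coeff of a)·ratio = −(-5)·(11/7) = 55/7.
New z = 11 + (55/7) = 132/7.

132/7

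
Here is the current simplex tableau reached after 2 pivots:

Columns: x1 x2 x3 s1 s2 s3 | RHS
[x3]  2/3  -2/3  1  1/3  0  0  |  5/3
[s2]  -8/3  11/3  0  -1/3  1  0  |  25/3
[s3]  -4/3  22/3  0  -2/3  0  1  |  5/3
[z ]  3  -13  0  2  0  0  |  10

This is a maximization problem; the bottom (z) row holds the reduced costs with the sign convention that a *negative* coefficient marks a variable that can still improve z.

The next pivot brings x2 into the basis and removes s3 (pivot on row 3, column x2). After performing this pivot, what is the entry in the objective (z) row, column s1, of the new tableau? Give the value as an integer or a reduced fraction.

Pivot element is row 3, column x2: 22/3.
Normalize row 3: new (row 3, s1) = (-2/3)/(22/3) = -1/11.
z-row ← z-row − (-13)·(new row 3): 2 − (-13)·(-1/11) = 9/11.

9/11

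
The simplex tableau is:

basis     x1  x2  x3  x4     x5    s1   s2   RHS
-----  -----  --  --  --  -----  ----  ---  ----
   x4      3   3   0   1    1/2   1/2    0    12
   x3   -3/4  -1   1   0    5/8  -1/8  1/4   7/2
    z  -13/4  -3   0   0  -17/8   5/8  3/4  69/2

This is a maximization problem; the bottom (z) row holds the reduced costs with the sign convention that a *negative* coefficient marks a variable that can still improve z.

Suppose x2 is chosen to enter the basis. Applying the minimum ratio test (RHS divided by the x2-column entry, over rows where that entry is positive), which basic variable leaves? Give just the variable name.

x4

Ratios: row 1 (x4): 12/3 = 4; row 2 (x3): entry -1 ≤ 0, skip.
Minimum ratio 4 is in the x4 row, so x4 leaves.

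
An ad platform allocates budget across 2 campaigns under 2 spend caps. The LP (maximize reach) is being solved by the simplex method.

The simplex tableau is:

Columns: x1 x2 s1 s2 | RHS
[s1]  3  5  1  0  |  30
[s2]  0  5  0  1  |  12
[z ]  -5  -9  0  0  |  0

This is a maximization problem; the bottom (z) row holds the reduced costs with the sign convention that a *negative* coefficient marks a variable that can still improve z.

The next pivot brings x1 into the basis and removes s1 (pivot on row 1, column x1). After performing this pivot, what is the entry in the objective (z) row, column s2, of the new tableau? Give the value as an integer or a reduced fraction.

Pivot element is row 1, column x1: 3.
Normalize row 1: new (row 1, s2) = 0/3 = 0.
z-row ← z-row − (-5)·(new row 1): 0 − (-5)·0 = 0.

0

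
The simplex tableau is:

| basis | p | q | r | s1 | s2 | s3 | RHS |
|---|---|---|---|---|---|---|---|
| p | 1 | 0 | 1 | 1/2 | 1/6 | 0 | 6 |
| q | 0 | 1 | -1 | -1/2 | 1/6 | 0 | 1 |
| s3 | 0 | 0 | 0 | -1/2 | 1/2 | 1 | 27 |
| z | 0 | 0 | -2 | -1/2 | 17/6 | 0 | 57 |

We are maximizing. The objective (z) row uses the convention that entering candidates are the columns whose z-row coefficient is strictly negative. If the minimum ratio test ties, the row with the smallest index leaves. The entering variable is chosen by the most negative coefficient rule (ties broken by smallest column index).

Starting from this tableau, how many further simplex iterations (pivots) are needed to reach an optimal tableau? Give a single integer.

1

pivot: r in, p out → z = 69
No improving column remains; optimal.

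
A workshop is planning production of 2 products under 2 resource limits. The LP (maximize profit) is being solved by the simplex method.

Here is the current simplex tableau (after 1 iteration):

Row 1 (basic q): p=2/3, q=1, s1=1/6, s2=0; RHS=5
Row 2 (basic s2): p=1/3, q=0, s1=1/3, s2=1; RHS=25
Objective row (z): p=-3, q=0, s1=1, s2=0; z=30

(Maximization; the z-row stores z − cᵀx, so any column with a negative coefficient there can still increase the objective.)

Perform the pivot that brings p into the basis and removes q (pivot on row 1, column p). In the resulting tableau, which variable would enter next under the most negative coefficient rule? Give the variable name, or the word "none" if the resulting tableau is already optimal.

none

Pivot element 2/3. New z-row = old z-row − (-3)·(row 1/(2/3)).
Updated z-row coefficients: p: 0, q: 9/2, s1: 7/4, s2: 0.
No coefficient is strictly negative; the tableau after this pivot is optimal.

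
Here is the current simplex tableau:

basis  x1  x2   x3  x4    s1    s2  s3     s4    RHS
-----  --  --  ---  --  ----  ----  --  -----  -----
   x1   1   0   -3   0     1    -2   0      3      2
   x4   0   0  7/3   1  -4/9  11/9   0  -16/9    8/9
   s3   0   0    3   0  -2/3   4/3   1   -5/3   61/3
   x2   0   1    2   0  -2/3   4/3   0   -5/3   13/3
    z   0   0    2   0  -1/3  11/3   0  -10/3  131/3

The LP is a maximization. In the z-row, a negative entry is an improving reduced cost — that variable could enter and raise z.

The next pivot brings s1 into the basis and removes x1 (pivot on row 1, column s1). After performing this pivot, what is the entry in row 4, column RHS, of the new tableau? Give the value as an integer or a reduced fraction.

Pivot element is row 1, column s1: 1.
Normalize row 1: new (row 1, RHS) = 2/1 = 2.
row 4 ← row 4 − (-2/3)·(new row 1): 13/3 − (-2/3)·2 = 17/3.

17/3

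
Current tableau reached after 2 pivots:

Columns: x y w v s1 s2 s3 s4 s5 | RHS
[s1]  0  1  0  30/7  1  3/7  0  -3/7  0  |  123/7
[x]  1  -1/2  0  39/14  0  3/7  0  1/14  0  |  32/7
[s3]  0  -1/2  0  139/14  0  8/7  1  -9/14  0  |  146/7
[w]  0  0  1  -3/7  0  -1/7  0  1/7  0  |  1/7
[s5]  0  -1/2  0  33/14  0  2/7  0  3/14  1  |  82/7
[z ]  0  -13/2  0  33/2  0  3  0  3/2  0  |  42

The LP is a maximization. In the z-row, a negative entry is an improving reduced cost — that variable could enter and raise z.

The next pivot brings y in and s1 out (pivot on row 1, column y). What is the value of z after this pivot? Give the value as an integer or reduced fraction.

Minimum ratio for y: (123/7)/1 = 123/7.
z changes by −(z-row coeff of y)·ratio = −(-13/2)·(123/7) = 1599/14.
New z = 42 + (1599/14) = 2187/14.

2187/14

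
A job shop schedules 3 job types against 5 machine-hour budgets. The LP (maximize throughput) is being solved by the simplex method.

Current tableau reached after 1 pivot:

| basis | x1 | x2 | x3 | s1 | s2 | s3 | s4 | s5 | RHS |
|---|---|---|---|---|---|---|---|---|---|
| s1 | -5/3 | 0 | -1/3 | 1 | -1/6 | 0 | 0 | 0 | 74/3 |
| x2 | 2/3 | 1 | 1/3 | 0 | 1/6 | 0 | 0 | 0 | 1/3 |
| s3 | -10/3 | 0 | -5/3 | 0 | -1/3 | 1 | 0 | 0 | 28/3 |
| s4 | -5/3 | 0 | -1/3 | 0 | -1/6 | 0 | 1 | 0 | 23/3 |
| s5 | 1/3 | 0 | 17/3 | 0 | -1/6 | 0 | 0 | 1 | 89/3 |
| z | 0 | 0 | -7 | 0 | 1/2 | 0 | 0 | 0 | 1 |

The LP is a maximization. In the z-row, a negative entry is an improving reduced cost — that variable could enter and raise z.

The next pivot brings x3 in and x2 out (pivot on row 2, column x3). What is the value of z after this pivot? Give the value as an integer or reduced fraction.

Minimum ratio for x3: (1/3)/(1/3) = 1.
z changes by −(z-row coeff of x3)·ratio = −(-7)·1 = 7.
New z = 1 + 7 = 8.

8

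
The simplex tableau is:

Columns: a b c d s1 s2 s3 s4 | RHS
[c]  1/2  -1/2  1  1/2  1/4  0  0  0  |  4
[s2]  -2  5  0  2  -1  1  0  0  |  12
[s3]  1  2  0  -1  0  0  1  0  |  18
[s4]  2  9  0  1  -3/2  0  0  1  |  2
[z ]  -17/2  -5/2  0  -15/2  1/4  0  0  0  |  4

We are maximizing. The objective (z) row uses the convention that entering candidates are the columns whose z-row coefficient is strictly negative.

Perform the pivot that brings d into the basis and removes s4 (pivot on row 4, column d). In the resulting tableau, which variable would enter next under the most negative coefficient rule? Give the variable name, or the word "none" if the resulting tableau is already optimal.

Pivot element 1. New z-row = old z-row − (-15/2)·(row 4/1).
Updated z-row coefficients: a: 13/2, b: 65, c: 0, d: 0, s1: -11, s2: 0, s3: 0, s4: 15/2.
The most negative is -11 in column s1, so s1 would enter next.

s1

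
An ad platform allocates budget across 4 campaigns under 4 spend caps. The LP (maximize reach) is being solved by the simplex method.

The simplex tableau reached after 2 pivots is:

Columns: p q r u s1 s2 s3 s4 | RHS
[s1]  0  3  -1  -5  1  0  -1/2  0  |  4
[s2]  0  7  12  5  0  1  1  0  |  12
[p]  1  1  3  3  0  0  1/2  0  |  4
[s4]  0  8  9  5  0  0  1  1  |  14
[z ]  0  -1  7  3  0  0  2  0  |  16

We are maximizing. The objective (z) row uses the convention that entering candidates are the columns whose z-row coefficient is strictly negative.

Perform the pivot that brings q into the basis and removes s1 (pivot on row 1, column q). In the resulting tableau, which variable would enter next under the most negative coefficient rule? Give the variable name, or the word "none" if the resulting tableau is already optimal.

none

Pivot element 3. New z-row = old z-row − (-1)·(row 1/3).
Updated z-row coefficients: p: 0, q: 0, r: 20/3, u: 4/3, s1: 1/3, s2: 0, s3: 11/6, s4: 0.
No coefficient is strictly negative; the tableau after this pivot is optimal.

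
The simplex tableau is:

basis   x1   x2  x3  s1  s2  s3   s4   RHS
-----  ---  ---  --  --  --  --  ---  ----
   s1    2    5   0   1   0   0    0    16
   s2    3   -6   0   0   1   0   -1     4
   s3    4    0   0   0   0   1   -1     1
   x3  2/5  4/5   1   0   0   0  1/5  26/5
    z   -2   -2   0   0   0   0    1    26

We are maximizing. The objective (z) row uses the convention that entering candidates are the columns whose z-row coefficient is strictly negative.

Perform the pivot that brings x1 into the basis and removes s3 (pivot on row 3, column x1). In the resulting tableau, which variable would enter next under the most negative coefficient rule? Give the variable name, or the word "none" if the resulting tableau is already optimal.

Pivot element 4. New z-row = old z-row − (-2)·(row 3/4).
Updated z-row coefficients: x1: 0, x2: -2, x3: 0, s1: 0, s2: 0, s3: 1/2, s4: 1/2.
The most negative is -2 in column x2, so x2 would enter next.

x2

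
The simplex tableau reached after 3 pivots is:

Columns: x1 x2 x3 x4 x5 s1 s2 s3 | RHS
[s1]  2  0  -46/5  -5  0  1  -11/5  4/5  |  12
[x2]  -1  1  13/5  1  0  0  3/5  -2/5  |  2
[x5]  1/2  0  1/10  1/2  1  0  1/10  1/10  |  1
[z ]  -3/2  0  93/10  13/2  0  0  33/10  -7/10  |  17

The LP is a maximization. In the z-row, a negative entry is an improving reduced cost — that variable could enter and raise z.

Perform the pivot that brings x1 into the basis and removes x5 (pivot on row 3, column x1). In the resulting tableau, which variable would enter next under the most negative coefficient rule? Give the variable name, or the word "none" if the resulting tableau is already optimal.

Pivot element 1/2. New z-row = old z-row − (-3/2)·(row 3/(1/2)).
Updated z-row coefficients: x1: 0, x2: 0, x3: 48/5, x4: 8, x5: 3, s1: 0, s2: 18/5, s3: -2/5.
The most negative is -2/5 in column s3, so s3 would enter next.

s3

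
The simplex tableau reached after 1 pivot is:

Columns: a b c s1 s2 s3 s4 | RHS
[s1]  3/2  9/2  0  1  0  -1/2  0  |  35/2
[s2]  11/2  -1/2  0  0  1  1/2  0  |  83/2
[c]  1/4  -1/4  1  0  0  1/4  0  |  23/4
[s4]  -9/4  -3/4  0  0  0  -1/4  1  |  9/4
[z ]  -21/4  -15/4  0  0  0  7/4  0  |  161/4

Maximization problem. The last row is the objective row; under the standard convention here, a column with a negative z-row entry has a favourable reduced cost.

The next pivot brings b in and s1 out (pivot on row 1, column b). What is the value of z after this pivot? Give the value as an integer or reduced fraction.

329/6

Minimum ratio for b: (35/2)/(9/2) = 35/9.
z changes by −(z-row coeff of b)·ratio = −(-15/4)·(35/9) = 175/12.
New z = 161/4 + (175/12) = 329/6.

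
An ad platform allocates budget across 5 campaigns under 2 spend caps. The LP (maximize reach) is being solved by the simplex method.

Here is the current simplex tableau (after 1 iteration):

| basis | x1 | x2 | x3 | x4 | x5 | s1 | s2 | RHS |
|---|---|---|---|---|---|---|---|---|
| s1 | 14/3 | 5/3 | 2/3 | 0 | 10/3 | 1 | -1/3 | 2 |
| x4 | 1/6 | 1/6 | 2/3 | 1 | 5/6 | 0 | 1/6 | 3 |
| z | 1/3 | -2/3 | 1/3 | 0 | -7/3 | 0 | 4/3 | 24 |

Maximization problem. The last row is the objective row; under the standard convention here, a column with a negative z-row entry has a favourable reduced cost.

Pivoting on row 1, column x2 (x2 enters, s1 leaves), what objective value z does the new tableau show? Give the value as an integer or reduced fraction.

Minimum ratio for x2: 2/(5/3) = 6/5.
z changes by −(z-row coeff of x2)·ratio = −(-2/3)·(6/5) = 4/5.
New z = 24 + (4/5) = 124/5.

124/5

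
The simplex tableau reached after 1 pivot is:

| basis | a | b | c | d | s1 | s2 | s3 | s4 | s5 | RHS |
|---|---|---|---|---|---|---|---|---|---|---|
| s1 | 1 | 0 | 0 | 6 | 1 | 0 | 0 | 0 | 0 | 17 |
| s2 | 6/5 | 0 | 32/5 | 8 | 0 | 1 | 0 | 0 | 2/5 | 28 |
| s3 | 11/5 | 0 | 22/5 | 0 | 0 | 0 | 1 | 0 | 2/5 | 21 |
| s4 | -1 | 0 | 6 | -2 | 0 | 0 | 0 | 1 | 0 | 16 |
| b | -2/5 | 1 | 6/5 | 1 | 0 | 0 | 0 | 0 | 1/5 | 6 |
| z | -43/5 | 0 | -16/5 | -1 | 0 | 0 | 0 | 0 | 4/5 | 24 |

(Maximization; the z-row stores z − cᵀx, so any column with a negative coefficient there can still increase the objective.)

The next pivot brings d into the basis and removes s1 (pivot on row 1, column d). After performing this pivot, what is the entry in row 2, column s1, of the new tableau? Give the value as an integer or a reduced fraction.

Pivot element is row 1, column d: 6.
Normalize row 1: new (row 1, s1) = 1/6 = 1/6.
row 2 ← row 2 − 8·(new row 1): 0 − 8·(1/6) = -4/3.

-4/3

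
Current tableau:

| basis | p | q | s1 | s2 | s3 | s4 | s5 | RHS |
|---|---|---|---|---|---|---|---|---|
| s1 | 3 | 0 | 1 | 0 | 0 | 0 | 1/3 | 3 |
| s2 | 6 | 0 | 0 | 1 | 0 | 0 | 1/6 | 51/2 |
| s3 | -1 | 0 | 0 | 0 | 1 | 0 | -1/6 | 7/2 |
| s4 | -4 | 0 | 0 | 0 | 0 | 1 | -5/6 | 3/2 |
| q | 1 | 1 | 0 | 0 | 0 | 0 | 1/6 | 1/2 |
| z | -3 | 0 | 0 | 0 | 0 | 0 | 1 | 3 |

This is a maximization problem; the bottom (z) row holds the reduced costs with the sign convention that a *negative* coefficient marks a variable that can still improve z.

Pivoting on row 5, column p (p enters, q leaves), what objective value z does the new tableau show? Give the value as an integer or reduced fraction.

Minimum ratio for p: (1/2)/1 = 1/2.
z changes by −(z-row coeff of p)·ratio = −(-3)·(1/2) = 3/2.
New z = 3 + (3/2) = 9/2.

9/2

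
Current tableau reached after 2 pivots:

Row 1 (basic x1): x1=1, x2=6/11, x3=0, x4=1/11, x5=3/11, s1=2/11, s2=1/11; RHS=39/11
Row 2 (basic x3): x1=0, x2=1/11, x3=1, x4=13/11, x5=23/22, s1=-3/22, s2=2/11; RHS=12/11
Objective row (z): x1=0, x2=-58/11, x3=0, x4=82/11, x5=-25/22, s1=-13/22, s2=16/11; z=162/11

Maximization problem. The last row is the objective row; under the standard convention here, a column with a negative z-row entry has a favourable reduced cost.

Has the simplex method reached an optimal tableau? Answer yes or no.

no

Column x2 has objective-row coefficient -58/11, which is negative; an improving pivot exists, so not yet optimal.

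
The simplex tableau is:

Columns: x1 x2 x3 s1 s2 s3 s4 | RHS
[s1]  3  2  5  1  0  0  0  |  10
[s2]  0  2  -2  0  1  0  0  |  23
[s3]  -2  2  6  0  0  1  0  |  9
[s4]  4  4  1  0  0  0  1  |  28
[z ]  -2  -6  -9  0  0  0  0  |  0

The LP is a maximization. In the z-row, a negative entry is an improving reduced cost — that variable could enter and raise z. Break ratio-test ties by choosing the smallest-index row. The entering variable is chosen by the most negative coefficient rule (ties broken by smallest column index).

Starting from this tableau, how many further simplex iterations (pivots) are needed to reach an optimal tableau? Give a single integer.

pivot: x3 in, s3 out → z = 27/2
pivot: x1 in, s1 out → z = 453/28
pivot: x2 in, x3 out → z = 143/5
No improving column remains; optimal.

3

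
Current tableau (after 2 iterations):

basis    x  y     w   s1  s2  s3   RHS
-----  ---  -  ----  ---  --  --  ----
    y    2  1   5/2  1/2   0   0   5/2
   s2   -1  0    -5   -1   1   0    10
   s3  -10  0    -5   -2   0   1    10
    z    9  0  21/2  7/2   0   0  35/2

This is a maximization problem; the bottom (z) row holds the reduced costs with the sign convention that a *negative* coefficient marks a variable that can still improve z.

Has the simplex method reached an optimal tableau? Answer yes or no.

yes

No objective-row coefficient is strictly negative, so no entering variable exists; the tableau is optimal.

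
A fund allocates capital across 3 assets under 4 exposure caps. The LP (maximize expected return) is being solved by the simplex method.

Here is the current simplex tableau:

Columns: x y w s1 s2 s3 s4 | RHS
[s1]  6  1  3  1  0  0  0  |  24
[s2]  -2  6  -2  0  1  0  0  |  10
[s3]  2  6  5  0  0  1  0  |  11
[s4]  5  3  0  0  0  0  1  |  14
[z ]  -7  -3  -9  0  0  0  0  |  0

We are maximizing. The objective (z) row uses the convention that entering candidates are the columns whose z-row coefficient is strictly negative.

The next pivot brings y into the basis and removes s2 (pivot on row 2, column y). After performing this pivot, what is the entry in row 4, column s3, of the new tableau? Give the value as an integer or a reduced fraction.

0

Pivot element is row 2, column y: 6.
Normalize row 2: new (row 2, s3) = 0/6 = 0.
row 4 ← row 4 − 3·(new row 2): 0 − 3·0 = 0.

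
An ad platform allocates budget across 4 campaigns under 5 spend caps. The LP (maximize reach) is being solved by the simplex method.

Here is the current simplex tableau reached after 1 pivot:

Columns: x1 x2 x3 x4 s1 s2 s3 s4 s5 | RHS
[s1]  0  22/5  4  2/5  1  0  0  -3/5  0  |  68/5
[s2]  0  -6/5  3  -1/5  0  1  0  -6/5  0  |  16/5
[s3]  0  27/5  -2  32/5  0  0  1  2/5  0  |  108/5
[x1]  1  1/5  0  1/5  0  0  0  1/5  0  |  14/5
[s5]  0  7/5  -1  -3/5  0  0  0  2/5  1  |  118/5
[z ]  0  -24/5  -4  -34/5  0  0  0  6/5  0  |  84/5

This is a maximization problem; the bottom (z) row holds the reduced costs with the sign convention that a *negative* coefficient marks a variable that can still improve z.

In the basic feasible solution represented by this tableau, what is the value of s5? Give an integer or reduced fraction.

s5 is basic (row 5); its value is the RHS of that row: 118/5.

118/5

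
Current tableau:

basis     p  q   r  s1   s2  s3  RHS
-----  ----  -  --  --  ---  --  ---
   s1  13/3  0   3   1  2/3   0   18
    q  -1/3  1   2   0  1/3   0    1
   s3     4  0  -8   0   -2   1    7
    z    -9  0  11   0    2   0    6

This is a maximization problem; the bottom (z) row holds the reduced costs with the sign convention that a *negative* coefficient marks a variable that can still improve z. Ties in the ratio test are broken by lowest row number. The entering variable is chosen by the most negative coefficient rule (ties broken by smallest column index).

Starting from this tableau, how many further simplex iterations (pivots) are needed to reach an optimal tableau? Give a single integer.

pivot: p in, s3 out → z = 87/4
pivot: r in, s1 out → z = 28
pivot: s2 in, r out → z = 526/17
No improving column remains; optimal.

3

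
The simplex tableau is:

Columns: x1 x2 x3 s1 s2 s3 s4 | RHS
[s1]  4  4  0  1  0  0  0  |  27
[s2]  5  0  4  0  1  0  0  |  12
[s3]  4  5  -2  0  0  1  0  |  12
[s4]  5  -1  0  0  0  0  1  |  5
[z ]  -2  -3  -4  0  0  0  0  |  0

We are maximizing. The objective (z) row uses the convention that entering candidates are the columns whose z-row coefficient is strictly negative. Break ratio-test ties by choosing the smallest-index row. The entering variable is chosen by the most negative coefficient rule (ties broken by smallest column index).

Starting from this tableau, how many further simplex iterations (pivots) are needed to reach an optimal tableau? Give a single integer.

2

pivot: x3 in, s2 out → z = 12
pivot: x2 in, s3 out → z = 114/5
No improving column remains; optimal.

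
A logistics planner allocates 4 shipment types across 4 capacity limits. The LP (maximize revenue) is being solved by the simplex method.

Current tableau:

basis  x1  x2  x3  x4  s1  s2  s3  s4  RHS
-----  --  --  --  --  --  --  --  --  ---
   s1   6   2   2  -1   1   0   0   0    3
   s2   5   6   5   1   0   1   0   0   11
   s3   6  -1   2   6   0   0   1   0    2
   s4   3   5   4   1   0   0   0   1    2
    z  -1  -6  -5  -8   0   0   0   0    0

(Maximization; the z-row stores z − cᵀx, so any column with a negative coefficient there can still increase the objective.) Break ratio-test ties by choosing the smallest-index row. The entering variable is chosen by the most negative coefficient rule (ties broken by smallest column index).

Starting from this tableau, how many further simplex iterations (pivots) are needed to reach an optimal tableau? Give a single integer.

2

pivot: x4 in, s3 out → z = 8/3
pivot: x2 in, s4 out → z = 156/31
No improving column remains; optimal.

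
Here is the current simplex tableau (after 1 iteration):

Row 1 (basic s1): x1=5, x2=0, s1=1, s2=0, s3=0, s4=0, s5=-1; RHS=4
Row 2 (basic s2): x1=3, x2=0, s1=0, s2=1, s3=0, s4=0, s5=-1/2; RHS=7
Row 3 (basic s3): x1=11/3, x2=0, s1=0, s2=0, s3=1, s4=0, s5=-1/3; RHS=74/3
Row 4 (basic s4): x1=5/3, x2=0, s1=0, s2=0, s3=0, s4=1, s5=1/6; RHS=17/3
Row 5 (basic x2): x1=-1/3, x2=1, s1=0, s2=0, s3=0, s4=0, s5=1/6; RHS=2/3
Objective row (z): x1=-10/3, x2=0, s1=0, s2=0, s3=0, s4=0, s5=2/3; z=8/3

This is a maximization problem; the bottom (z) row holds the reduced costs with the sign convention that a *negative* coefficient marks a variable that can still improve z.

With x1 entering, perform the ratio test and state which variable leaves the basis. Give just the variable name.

Ratios: row 1 (s1): 4/5 = 4/5; row 2 (s2): 7/3 = 7/3; row 3 (s3): (74/3)/(11/3) = 74/11; row 4 (s4): (17/3)/(5/3) = 17/5; row 5 (x2): entry -1/3 ≤ 0, skip.
Minimum ratio 4/5 is in the s1 row, so s1 leaves.

s1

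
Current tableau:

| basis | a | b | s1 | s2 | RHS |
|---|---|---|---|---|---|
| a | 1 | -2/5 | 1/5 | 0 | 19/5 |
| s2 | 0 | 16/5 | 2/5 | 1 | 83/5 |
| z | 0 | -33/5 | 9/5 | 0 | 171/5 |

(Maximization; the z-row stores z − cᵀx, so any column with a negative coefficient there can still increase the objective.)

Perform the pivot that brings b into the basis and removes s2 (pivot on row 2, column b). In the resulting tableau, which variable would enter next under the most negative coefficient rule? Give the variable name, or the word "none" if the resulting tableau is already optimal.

none

Pivot element 16/5. New z-row = old z-row − (-33/5)·(row 2/(16/5)).
Updated z-row coefficients: a: 0, b: 0, s1: 21/8, s2: 33/16.
No coefficient is strictly negative; the tableau after this pivot is optimal.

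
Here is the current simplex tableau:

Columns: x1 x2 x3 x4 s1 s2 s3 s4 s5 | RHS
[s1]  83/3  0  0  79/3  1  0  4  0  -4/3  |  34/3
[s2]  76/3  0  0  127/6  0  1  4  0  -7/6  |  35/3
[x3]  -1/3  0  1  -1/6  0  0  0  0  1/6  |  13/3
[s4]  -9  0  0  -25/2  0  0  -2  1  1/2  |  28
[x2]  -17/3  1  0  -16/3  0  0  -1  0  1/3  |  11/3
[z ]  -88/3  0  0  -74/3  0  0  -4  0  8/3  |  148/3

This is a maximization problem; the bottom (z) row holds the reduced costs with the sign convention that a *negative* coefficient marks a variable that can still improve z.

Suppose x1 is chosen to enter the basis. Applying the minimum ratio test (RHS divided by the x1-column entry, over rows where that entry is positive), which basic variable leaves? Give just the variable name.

s1

Ratios: row 1 (s1): (34/3)/(83/3) = 34/83; row 2 (s2): (35/3)/(76/3) = 35/76; row 3 (x3): entry -1/3 ≤ 0, skip; row 4 (s4): entry -9 ≤ 0, skip; row 5 (x2): entry -17/3 ≤ 0, skip.
Minimum ratio 34/83 is in the s1 row, so s1 leaves.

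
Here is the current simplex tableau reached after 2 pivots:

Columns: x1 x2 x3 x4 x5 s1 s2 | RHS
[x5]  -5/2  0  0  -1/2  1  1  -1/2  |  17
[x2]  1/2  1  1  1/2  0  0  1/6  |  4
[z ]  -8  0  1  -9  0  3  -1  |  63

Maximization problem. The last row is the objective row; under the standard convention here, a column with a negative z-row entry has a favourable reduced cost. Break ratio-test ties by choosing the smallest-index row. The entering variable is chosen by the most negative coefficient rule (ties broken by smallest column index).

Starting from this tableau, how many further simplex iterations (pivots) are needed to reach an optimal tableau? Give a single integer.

pivot: x4 in, x2 out → z = 135
No improving column remains; optimal.

1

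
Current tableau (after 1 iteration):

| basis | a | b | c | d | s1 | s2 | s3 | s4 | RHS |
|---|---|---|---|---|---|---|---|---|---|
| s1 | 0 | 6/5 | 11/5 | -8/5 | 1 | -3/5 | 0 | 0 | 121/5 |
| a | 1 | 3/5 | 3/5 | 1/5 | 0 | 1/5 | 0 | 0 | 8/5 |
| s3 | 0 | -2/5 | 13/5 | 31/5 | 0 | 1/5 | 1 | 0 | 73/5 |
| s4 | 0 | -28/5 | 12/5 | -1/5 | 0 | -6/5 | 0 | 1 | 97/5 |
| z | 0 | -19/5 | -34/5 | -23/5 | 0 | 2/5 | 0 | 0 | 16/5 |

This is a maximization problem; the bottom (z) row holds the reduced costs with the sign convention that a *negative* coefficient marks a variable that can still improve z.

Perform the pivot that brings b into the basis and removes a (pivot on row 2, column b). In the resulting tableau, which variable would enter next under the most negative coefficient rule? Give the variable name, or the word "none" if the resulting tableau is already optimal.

d

Pivot element 3/5. New z-row = old z-row − (-19/5)·(row 2/(3/5)).
Updated z-row coefficients: a: 19/3, b: 0, c: -3, d: -10/3, s1: 0, s2: 5/3, s3: 0, s4: 0.
The most negative is -10/3 in column d, so d would enter next.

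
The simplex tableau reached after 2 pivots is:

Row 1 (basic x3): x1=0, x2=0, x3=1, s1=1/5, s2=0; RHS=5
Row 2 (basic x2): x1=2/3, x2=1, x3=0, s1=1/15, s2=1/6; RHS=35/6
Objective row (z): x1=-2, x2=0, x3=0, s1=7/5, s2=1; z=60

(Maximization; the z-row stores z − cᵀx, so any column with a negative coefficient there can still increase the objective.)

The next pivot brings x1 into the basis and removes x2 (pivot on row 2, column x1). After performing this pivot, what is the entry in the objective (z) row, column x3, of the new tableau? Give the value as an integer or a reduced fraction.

Pivot element is row 2, column x1: 2/3.
Normalize row 2: new (row 2, x3) = 0/(2/3) = 0.
z-row ← z-row − (-2)·(new row 2): 0 − (-2)·0 = 0.

0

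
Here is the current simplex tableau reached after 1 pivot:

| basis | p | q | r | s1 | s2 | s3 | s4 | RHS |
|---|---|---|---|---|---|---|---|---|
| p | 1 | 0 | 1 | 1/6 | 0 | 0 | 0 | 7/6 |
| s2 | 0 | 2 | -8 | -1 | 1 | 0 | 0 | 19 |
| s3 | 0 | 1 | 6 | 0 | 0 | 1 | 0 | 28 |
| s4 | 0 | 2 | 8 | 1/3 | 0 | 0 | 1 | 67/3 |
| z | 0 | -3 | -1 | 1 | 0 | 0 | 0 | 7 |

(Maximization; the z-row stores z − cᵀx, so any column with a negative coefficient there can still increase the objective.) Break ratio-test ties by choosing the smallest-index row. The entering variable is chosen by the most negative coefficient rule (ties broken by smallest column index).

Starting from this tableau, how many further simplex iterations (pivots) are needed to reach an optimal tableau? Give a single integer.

2

pivot: q in, s2 out → z = 71/2
pivot: r in, s4 out → z = 917/24
No improving column remains; optimal.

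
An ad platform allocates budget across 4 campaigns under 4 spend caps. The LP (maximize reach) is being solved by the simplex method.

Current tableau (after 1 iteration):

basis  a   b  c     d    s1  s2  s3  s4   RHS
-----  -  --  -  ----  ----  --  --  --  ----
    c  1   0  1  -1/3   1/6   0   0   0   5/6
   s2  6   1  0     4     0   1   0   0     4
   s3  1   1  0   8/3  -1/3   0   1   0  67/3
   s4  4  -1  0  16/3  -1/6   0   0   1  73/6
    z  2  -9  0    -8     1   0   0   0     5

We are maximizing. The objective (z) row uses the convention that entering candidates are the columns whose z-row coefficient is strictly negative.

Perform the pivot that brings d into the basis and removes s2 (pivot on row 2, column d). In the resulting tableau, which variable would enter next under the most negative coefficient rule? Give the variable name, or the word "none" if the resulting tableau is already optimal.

Pivot element 4. New z-row = old z-row − (-8)·(row 2/4).
Updated z-row coefficients: a: 14, b: -7, c: 0, d: 0, s1: 1, s2: 2, s3: 0, s4: 0.
The most negative is -7 in column b, so b would enter next.

b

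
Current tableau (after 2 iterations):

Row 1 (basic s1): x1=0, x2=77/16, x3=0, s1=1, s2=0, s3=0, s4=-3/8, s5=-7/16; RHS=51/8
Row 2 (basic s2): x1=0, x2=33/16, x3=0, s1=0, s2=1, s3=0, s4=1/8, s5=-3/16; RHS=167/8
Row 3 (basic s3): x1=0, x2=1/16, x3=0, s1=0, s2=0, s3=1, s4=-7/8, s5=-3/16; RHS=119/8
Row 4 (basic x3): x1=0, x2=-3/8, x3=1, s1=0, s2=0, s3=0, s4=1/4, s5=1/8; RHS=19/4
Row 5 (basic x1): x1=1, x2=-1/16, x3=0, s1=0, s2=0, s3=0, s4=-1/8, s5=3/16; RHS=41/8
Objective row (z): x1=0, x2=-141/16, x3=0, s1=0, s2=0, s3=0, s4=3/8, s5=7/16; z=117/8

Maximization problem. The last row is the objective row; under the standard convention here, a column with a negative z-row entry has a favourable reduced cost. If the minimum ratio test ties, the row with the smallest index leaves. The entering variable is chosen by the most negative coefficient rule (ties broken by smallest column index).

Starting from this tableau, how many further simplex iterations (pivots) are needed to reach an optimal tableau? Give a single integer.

pivot: x2 in, s1 out → z = 2025/77
pivot: s5 in, x1 out → z = 257/7
pivot: s4 in, x3 out → z = 42
No improving column remains; optimal.

3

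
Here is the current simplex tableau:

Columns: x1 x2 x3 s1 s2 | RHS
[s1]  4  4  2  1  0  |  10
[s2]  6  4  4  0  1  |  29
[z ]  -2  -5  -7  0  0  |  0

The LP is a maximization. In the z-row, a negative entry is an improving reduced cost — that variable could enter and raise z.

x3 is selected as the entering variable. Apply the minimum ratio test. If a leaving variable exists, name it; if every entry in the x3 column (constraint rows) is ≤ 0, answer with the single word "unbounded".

s1

Ratios: row 1 (s1): 10/2 = 5; row 2 (s2): 29/4 = 29/4.
Minimum ratio is in the s1 row, so s1 leaves.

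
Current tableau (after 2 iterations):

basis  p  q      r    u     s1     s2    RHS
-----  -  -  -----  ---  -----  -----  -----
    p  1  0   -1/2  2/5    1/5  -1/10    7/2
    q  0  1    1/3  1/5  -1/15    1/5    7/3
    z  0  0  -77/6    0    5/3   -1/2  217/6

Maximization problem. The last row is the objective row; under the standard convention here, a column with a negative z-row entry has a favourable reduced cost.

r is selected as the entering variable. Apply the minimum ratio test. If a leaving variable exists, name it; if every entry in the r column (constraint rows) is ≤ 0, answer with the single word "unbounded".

q

Ratios: row 1 (p): entry -1/2 ≤ 0, skip; row 2 (q): (7/3)/(1/3) = 7.
Minimum ratio is in the q row, so q leaves.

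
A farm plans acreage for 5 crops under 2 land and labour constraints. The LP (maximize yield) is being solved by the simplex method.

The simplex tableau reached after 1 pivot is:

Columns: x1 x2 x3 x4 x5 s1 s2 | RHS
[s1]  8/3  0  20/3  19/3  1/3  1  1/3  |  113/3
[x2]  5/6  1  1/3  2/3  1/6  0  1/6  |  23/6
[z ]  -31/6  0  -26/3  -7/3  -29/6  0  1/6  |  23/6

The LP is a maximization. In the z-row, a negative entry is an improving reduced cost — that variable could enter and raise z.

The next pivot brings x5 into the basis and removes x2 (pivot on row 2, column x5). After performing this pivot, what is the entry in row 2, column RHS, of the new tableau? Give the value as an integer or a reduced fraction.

23

Pivot element is row 2, column x5: 1/6.
Normalize row 2: new (row 2, RHS) = (23/6)/(1/6) = 23.
Row 2 is the pivot row, so the entry is 23.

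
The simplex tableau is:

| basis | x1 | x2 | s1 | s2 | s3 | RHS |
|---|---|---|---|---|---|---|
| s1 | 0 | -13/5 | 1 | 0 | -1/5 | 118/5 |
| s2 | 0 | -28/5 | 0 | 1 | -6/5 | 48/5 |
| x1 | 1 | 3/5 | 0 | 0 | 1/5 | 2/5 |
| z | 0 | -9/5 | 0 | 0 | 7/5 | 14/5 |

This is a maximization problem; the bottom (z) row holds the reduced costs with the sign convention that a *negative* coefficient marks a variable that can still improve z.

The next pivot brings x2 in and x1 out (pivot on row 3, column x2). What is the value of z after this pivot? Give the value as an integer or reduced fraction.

Minimum ratio for x2: (2/5)/(3/5) = 2/3.
z changes by −(z-row coeff of x2)·ratio = −(-9/5)·(2/3) = 6/5.
New z = 14/5 + (6/5) = 4.

4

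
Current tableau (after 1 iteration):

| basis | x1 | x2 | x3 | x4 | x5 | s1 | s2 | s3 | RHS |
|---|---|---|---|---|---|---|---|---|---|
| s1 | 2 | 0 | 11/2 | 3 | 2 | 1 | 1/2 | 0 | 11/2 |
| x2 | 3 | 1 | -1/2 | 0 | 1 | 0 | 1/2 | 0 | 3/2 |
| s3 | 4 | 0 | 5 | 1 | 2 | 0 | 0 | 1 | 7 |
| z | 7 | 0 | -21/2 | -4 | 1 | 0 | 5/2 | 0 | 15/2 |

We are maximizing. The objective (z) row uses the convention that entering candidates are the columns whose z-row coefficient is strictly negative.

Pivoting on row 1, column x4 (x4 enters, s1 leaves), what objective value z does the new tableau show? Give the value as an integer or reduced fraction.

89/6

Minimum ratio for x4: (11/2)/3 = 11/6.
z changes by −(z-row coeff of x4)·ratio = −(-4)·(11/6) = 22/3.
New z = 15/2 + (22/3) = 89/6.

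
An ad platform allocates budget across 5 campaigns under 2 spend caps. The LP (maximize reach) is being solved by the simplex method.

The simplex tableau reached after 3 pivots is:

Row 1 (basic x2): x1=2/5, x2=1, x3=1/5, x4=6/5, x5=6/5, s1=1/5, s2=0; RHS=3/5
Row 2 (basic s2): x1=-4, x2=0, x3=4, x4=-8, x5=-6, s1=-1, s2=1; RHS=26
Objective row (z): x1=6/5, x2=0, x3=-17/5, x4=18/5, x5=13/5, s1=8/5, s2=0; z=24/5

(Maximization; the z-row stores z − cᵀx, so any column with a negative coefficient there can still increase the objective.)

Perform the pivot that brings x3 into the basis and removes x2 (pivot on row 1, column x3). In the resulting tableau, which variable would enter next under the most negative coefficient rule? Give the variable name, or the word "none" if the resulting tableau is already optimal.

Pivot element 1/5. New z-row = old z-row − (-17/5)·(row 1/(1/5)).
Updated z-row coefficients: x1: 8, x2: 17, x3: 0, x4: 24, x5: 23, s1: 5, s2: 0.
No coefficient is strictly negative; the tableau after this pivot is optimal.

none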